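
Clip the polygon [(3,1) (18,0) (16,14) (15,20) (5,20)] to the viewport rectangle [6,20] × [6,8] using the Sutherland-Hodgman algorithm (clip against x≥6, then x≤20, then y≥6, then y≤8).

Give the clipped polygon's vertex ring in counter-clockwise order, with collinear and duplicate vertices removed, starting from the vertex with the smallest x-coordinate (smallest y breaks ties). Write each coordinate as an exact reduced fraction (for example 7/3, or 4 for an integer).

1. After x ≥ 6: [(6,4/5) (18,0) (16,14) (15,20) (6,20)]
2. After x ≤ 20: [(6,4/5) (18,0) (16,14) (15,20) (6,20)]
3. After y ≥ 6: [(6,6) (120/7,6) (16,14) (15,20) (6,20)]
4. After y ≤ 8: [(6,8) (6,6) (120/7,6) (118/7,8)]
5. Canonical ring: [(6,6) (120/7,6) (118/7,8) (6,8)]

Clipped polygon: [(6,6) (120/7,6) (118/7,8) (6,8)]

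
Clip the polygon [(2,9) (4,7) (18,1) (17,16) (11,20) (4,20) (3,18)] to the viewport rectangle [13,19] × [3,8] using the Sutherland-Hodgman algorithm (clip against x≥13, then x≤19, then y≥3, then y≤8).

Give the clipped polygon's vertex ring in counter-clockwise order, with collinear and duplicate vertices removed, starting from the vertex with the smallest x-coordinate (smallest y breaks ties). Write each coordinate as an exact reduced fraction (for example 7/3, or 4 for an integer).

Clipped polygon: [(13,22/7) (40/3,3) (268/15,3) (263/15,8) (13,8)]

1. After x ≥ 13: [(13,22/7) (18,1) (17,16) (13,56/3)]
2. After x ≤ 19: [(13,22/7) (18,1) (17,16) (13,56/3)]
3. After y ≥ 3: [(13,22/7) (40/3,3) (268/15,3) (17,16) (13,56/3)]
4. After y ≤ 8: [(13,8) (13,22/7) (40/3,3) (268/15,3) (263/15,8)]
5. Canonical ring: [(13,22/7) (40/3,3) (268/15,3) (263/15,8) (13,8)]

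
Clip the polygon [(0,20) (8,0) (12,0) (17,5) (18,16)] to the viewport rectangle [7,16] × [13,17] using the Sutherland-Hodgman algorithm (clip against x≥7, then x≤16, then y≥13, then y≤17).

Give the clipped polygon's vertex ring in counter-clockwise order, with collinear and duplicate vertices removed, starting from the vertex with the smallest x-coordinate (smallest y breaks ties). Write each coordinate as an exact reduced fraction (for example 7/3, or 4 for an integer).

1. After x ≥ 7: [(7,166/9) (7,5/2) (8,0) (12,0) (17,5) (18,16)]
2. After x ≤ 16: [(16,148/9) (7,166/9) (7,5/2) (8,0) (12,0) (16,4)]
3. After y ≥ 13: [(16,13) (16,148/9) (7,166/9) (7,13)]
4. After y ≤ 17: [(16,13) (16,148/9) (27/2,17) (7,17) (7,13)]
5. Canonical ring: [(7,13) (16,13) (16,148/9) (27/2,17) (7,17)]

Clipped polygon: [(7,13) (16,13) (16,148/9) (27/2,17) (7,17)]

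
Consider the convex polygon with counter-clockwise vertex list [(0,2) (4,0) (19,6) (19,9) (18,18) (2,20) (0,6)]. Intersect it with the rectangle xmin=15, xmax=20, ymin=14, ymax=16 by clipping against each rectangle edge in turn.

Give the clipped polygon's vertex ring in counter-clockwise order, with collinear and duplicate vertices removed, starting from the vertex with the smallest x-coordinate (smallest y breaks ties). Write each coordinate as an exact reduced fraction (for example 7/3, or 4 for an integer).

Clipped polygon: [(15,14) (166/9,14) (164/9,16) (15,16)]

1. After x ≥ 15: [(15,22/5) (19,6) (19,9) (18,18) (15,147/8)]
2. After x ≤ 20: [(15,22/5) (19,6) (19,9) (18,18) (15,147/8)]
3. After y ≥ 14: [(15,14) (166/9,14) (18,18) (15,147/8)]
4. After y ≤ 16: [(15,16) (15,14) (166/9,14) (164/9,16)]
5. Canonical ring: [(15,14) (166/9,14) (164/9,16) (15,16)]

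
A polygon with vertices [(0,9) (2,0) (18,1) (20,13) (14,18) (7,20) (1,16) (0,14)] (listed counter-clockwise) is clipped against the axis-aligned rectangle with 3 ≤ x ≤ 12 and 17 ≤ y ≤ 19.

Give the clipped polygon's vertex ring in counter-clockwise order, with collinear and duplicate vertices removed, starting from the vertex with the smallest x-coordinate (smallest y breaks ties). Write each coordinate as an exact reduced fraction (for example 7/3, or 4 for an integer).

Clipped polygon: [(3,17) (12,17) (12,130/7) (21/2,19) (11/2,19) (3,52/3)]

1. After x ≥ 3: [(3,1/16) (18,1) (20,13) (14,18) (7,20) (3,52/3)]
2. After x ≤ 12: [(3,1/16) (12,5/8) (12,130/7) (7,20) (3,52/3)]
3. After y ≥ 17: [(3,17) (12,17) (12,130/7) (7,20) (3,52/3)]
4. After y ≤ 19: [(3,17) (12,17) (12,130/7) (21/2,19) (11/2,19) (3,52/3)]
5. Canonical ring: [(3,17) (12,17) (12,130/7) (21/2,19) (11/2,19) (3,52/3)]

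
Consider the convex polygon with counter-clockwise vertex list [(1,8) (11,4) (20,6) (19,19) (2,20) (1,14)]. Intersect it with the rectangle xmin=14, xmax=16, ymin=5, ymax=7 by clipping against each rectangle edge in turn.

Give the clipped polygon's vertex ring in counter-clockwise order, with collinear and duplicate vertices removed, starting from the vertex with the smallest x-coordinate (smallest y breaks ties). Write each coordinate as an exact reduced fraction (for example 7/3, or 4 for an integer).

1. After x ≥ 14: [(14,14/3) (20,6) (19,19) (14,328/17)]
2. After x ≤ 16: [(14,14/3) (16,46/9) (16,326/17) (14,328/17)]
3. After y ≥ 5: [(14,5) (31/2,5) (16,46/9) (16,326/17) (14,328/17)]
4. After y ≤ 7: [(14,7) (14,5) (31/2,5) (16,46/9) (16,7)]
5. Canonical ring: [(14,5) (31/2,5) (16,46/9) (16,7) (14,7)]

Clipped polygon: [(14,5) (31/2,5) (16,46/9) (16,7) (14,7)]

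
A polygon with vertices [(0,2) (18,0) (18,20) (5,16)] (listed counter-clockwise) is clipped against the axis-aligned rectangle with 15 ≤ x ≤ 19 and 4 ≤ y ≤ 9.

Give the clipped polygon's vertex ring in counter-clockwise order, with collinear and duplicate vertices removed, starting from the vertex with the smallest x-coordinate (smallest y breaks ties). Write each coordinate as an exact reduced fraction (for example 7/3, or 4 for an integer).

1. After x ≥ 15: [(15,1/3) (18,0) (18,20) (15,248/13)]
2. After x ≤ 19: [(15,1/3) (18,0) (18,20) (15,248/13)]
3. After y ≥ 4: [(15,4) (18,4) (18,20) (15,248/13)]
4. After y ≤ 9: [(15,9) (15,4) (18,4) (18,9)]
5. Canonical ring: [(15,4) (18,4) (18,9) (15,9)]

Clipped polygon: [(15,4) (18,4) (18,9) (15,9)]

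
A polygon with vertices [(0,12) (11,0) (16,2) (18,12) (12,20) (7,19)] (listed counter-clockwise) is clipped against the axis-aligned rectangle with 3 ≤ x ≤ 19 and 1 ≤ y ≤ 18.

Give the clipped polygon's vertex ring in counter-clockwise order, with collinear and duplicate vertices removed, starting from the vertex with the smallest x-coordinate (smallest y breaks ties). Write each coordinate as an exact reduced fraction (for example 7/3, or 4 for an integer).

1. After x ≥ 3: [(3,15) (3,96/11) (11,0) (16,2) (18,12) (12,20) (7,19)]
2. After x ≤ 19: [(3,15) (3,96/11) (11,0) (16,2) (18,12) (12,20) (7,19)]
3. After y ≥ 1: [(3,15) (3,96/11) (121/12,1) (27/2,1) (16,2) (18,12) (12,20) (7,19)]
4. After y ≤ 18: [(6,18) (3,15) (3,96/11) (121/12,1) (27/2,1) (16,2) (18,12) (27/2,18)]
5. Canonical ring: [(3,96/11) (121/12,1) (27/2,1) (16,2) (18,12) (27/2,18) (6,18) (3,15)]

Clipped polygon: [(3,96/11) (121/12,1) (27/2,1) (16,2) (18,12) (27/2,18) (6,18) (3,15)]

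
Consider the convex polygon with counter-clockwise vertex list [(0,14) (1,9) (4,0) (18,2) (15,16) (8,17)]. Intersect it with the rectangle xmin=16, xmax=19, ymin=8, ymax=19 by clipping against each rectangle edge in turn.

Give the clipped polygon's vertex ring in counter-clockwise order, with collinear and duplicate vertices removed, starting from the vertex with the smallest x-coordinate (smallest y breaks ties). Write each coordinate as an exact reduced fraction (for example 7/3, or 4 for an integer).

Clipped polygon: [(16,8) (117/7,8) (16,34/3)]

1. After x ≥ 16: [(16,12/7) (18,2) (16,34/3)]
2. After x ≤ 19: [(16,12/7) (18,2) (16,34/3)]
3. After y ≥ 8: [(16,8) (117/7,8) (16,34/3)]
4. After y ≤ 19: [(16,8) (117/7,8) (16,34/3)]
5. Canonical ring: [(16,8) (117/7,8) (16,34/3)]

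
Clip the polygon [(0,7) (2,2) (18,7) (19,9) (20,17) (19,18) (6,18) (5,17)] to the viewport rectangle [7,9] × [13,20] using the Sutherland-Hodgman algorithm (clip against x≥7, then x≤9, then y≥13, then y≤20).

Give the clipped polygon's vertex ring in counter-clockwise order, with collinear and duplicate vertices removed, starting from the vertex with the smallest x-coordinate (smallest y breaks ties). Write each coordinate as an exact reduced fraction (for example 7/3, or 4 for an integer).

1. After x ≥ 7: [(7,57/16) (18,7) (19,9) (20,17) (19,18) (7,18)]
2. After x ≤ 9: [(7,57/16) (9,67/16) (9,18) (7,18)]
3. After y ≥ 13: [(7,13) (9,13) (9,18) (7,18)]
4. After y ≤ 20: [(7,13) (9,13) (9,18) (7,18)]
5. Canonical ring: [(7,13) (9,13) (9,18) (7,18)]

Clipped polygon: [(7,13) (9,13) (9,18) (7,18)]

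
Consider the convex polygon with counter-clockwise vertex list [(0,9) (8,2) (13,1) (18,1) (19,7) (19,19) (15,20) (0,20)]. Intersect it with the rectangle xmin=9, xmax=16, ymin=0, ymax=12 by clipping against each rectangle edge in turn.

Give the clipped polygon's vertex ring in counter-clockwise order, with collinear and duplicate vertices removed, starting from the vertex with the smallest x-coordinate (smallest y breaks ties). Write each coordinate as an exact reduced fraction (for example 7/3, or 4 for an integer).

1. After x ≥ 9: [(9,9/5) (13,1) (18,1) (19,7) (19,19) (15,20) (9,20)]
2. After x ≤ 16: [(9,9/5) (13,1) (16,1) (16,79/4) (15,20) (9,20)]
3. After y ≥ 0: [(9,9/5) (13,1) (16,1) (16,79/4) (15,20) (9,20)]
4. After y ≤ 12: [(9,12) (9,9/5) (13,1) (16,1) (16,12)]
5. Canonical ring: [(9,9/5) (13,1) (16,1) (16,12) (9,12)]

Clipped polygon: [(9,9/5) (13,1) (16,1) (16,12) (9,12)]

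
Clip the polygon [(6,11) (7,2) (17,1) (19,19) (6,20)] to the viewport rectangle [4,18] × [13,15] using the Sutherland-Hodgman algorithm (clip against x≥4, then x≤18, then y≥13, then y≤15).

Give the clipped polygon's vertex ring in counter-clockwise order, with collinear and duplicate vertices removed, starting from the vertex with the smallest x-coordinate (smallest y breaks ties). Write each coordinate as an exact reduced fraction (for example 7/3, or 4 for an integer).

Clipped polygon: [(6,13) (18,13) (18,15) (6,15)]

1. After x ≥ 4: [(6,11) (7,2) (17,1) (19,19) (6,20)]
2. After x ≤ 18: [(6,11) (7,2) (17,1) (18,10) (18,248/13) (6,20)]
3. After y ≥ 13: [(6,13) (18,13) (18,248/13) (6,20)]
4. After y ≤ 15: [(6,15) (6,13) (18,13) (18,15)]
5. Canonical ring: [(6,13) (18,13) (18,15) (6,15)]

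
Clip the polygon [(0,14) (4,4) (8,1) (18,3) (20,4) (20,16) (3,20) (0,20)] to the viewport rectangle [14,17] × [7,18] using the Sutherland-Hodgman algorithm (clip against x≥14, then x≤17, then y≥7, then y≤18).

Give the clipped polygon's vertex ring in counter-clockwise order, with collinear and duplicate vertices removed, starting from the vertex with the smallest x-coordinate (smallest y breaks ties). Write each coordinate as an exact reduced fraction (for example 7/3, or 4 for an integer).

Clipped polygon: [(14,7) (17,7) (17,284/17) (14,296/17)]

1. After x ≥ 14: [(14,11/5) (18,3) (20,4) (20,16) (14,296/17)]
2. After x ≤ 17: [(14,11/5) (17,14/5) (17,284/17) (14,296/17)]
3. After y ≥ 7: [(14,7) (17,7) (17,284/17) (14,296/17)]
4. After y ≤ 18: [(14,7) (17,7) (17,284/17) (14,296/17)]
5. Canonical ring: [(14,7) (17,7) (17,284/17) (14,296/17)]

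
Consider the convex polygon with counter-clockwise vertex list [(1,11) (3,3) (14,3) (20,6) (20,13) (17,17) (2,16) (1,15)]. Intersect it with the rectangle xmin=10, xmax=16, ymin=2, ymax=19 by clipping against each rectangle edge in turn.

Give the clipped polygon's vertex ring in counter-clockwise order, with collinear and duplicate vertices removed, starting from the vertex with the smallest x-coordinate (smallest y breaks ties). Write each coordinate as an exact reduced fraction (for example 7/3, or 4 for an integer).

1. After x ≥ 10: [(10,3) (14,3) (20,6) (20,13) (17,17) (10,248/15)]
2. After x ≤ 16: [(10,3) (14,3) (16,4) (16,254/15) (10,248/15)]
3. After y ≥ 2: [(10,3) (14,3) (16,4) (16,254/15) (10,248/15)]
4. After y ≤ 19: [(10,3) (14,3) (16,4) (16,254/15) (10,248/15)]
5. Canonical ring: [(10,3) (14,3) (16,4) (16,254/15) (10,248/15)]

Clipped polygon: [(10,3) (14,3) (16,4) (16,254/15) (10,248/15)]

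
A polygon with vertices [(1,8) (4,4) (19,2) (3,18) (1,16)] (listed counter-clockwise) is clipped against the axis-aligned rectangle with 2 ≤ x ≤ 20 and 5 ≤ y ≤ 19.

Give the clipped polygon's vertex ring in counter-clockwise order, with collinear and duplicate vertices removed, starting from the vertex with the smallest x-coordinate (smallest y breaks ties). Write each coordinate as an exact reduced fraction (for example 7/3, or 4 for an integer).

1. After x ≥ 2: [(2,20/3) (4,4) (19,2) (3,18) (2,17)]
2. After x ≤ 20: [(2,20/3) (4,4) (19,2) (3,18) (2,17)]
3. After y ≥ 5: [(2,20/3) (13/4,5) (16,5) (3,18) (2,17)]
4. After y ≤ 19: [(2,20/3) (13/4,5) (16,5) (3,18) (2,17)]
5. Canonical ring: [(2,20/3) (13/4,5) (16,5) (3,18) (2,17)]

Clipped polygon: [(2,20/3) (13/4,5) (16,5) (3,18) (2,17)]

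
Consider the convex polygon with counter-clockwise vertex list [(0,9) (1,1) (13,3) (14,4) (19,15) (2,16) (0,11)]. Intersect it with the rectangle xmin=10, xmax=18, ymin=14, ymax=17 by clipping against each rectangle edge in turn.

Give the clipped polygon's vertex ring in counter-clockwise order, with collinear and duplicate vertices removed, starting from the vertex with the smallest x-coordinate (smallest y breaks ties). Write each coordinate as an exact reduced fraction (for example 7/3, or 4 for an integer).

1. After x ≥ 10: [(10,5/2) (13,3) (14,4) (19,15) (10,264/17)]
2. After x ≤ 18: [(10,5/2) (13,3) (14,4) (18,64/5) (18,256/17) (10,264/17)]
3. After y ≥ 14: [(10,14) (18,14) (18,256/17) (10,264/17)]
4. After y ≤ 17: [(10,14) (18,14) (18,256/17) (10,264/17)]
5. Canonical ring: [(10,14) (18,14) (18,256/17) (10,264/17)]

Clipped polygon: [(10,14) (18,14) (18,256/17) (10,264/17)]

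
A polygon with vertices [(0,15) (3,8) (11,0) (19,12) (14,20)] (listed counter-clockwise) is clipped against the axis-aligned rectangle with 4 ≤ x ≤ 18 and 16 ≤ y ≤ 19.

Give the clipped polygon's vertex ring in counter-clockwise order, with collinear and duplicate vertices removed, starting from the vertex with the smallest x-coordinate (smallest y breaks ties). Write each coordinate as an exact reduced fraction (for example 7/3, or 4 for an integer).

Clipped polygon: [(4,16) (33/2,16) (117/8,19) (56/5,19) (4,115/7)]

1. After x ≥ 4: [(4,115/7) (4,7) (11,0) (19,12) (14,20)]
2. After x ≤ 18: [(4,115/7) (4,7) (11,0) (18,21/2) (18,68/5) (14,20)]
3. After y ≥ 16: [(4,115/7) (4,16) (33/2,16) (14,20)]
4. After y ≤ 19: [(56/5,19) (4,115/7) (4,16) (33/2,16) (117/8,19)]
5. Canonical ring: [(4,16) (33/2,16) (117/8,19) (56/5,19) (4,115/7)]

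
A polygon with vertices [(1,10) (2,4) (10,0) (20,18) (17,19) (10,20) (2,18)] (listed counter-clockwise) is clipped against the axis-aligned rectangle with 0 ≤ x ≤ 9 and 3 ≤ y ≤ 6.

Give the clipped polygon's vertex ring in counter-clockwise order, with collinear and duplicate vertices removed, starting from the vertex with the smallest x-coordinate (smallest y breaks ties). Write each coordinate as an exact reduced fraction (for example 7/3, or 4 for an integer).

1. After x ≥ 0: [(1,10) (2,4) (10,0) (20,18) (17,19) (10,20) (2,18)]
2. After x ≤ 9: [(1,10) (2,4) (9,1/2) (9,79/4) (2,18)]
3. After y ≥ 3: [(1,10) (2,4) (4,3) (9,3) (9,79/4) (2,18)]
4. After y ≤ 6: [(5/3,6) (2,4) (4,3) (9,3) (9,6)]
5. Canonical ring: [(5/3,6) (2,4) (4,3) (9,3) (9,6)]

Clipped polygon: [(5/3,6) (2,4) (4,3) (9,3) (9,6)]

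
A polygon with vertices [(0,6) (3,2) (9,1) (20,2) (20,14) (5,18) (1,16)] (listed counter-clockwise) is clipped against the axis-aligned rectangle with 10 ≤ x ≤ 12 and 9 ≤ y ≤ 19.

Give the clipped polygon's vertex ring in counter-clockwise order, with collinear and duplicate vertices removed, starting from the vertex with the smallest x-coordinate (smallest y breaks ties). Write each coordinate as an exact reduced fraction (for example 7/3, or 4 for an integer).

Clipped polygon: [(10,9) (12,9) (12,242/15) (10,50/3)]

1. After x ≥ 10: [(10,12/11) (20,2) (20,14) (10,50/3)]
2. After x ≤ 12: [(10,12/11) (12,14/11) (12,242/15) (10,50/3)]
3. After y ≥ 9: [(10,9) (12,9) (12,242/15) (10,50/3)]
4. After y ≤ 19: [(10,9) (12,9) (12,242/15) (10,50/3)]
5. Canonical ring: [(10,9) (12,9) (12,242/15) (10,50/3)]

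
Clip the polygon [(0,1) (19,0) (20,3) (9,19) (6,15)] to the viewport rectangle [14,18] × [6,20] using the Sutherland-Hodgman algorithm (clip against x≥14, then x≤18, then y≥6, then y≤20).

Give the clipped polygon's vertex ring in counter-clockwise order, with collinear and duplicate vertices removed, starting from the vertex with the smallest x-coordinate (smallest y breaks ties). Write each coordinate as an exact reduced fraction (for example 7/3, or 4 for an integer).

Clipped polygon: [(14,6) (287/16,6) (14,129/11)]

1. After x ≥ 14: [(14,5/19) (19,0) (20,3) (14,129/11)]
2. After x ≤ 18: [(14,5/19) (18,1/19) (18,65/11) (14,129/11)]
3. After y ≥ 6: [(14,6) (287/16,6) (14,129/11)]
4. After y ≤ 20: [(14,6) (287/16,6) (14,129/11)]
5. Canonical ring: [(14,6) (287/16,6) (14,129/11)]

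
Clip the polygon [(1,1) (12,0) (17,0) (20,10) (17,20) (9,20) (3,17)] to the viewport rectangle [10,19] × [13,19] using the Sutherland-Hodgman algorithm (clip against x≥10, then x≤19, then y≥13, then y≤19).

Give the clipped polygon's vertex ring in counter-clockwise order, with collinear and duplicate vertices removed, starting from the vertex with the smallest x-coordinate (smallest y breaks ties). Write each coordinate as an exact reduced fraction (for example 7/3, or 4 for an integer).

Clipped polygon: [(10,13) (19,13) (19,40/3) (173/10,19) (10,19)]

1. After x ≥ 10: [(10,2/11) (12,0) (17,0) (20,10) (17,20) (10,20)]
2. After x ≤ 19: [(10,2/11) (12,0) (17,0) (19,20/3) (19,40/3) (17,20) (10,20)]
3. After y ≥ 13: [(10,13) (19,13) (19,40/3) (17,20) (10,20)]
4. After y ≤ 19: [(10,19) (10,13) (19,13) (19,40/3) (173/10,19)]
5. Canonical ring: [(10,13) (19,13) (19,40/3) (173/10,19) (10,19)]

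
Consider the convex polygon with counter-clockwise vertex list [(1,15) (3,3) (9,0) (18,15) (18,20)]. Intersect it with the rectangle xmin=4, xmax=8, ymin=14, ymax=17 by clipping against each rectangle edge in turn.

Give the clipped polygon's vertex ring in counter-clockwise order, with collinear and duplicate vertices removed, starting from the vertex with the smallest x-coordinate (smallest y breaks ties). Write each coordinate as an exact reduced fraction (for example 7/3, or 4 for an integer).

Clipped polygon: [(4,14) (8,14) (8,17) (39/5,17) (4,270/17)]

1. After x ≥ 4: [(4,270/17) (4,5/2) (9,0) (18,15) (18,20)]
2. After x ≤ 8: [(8,290/17) (4,270/17) (4,5/2) (8,1/2)]
3. After y ≥ 14: [(8,14) (8,290/17) (4,270/17) (4,14)]
4. After y ≤ 17: [(8,14) (8,17) (39/5,17) (4,270/17) (4,14)]
5. Canonical ring: [(4,14) (8,14) (8,17) (39/5,17) (4,270/17)]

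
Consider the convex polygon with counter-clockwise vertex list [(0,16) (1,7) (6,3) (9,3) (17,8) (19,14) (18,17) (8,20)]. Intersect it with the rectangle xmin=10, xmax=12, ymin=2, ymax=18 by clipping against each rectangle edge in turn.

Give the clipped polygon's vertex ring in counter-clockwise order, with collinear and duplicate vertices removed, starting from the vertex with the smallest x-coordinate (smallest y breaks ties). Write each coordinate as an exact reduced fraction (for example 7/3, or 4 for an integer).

Clipped polygon: [(10,29/8) (12,39/8) (12,18) (10,18)]

1. After x ≥ 10: [(10,29/8) (17,8) (19,14) (18,17) (10,97/5)]
2. After x ≤ 12: [(10,29/8) (12,39/8) (12,94/5) (10,97/5)]
3. After y ≥ 2: [(10,29/8) (12,39/8) (12,94/5) (10,97/5)]
4. After y ≤ 18: [(10,18) (10,29/8) (12,39/8) (12,18)]
5. Canonical ring: [(10,29/8) (12,39/8) (12,18) (10,18)]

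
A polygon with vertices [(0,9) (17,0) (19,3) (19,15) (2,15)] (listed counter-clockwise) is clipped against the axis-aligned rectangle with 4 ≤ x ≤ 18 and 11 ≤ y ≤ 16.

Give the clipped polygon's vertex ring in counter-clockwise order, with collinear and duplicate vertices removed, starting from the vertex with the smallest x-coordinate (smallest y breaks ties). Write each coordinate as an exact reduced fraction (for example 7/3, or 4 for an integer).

Clipped polygon: [(4,11) (18,11) (18,15) (4,15)]

1. After x ≥ 4: [(4,117/17) (17,0) (19,3) (19,15) (4,15)]
2. After x ≤ 18: [(4,117/17) (17,0) (18,3/2) (18,15) (4,15)]
3. After y ≥ 11: [(4,11) (18,11) (18,15) (4,15)]
4. After y ≤ 16: [(4,11) (18,11) (18,15) (4,15)]
5. Canonical ring: [(4,11) (18,11) (18,15) (4,15)]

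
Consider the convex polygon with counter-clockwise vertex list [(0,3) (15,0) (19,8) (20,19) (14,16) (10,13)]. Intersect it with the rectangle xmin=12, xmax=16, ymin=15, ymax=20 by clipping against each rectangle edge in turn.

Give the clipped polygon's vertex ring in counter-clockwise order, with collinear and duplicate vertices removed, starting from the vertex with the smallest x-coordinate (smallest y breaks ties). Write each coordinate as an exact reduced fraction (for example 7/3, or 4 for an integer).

1. After x ≥ 12: [(12,3/5) (15,0) (19,8) (20,19) (14,16) (12,29/2)]
2. After x ≤ 16: [(12,3/5) (15,0) (16,2) (16,17) (14,16) (12,29/2)]
3. After y ≥ 15: [(16,15) (16,17) (14,16) (38/3,15)]
4. After y ≤ 20: [(16,15) (16,17) (14,16) (38/3,15)]
5. Canonical ring: [(38/3,15) (16,15) (16,17) (14,16)]

Clipped polygon: [(38/3,15) (16,15) (16,17) (14,16)]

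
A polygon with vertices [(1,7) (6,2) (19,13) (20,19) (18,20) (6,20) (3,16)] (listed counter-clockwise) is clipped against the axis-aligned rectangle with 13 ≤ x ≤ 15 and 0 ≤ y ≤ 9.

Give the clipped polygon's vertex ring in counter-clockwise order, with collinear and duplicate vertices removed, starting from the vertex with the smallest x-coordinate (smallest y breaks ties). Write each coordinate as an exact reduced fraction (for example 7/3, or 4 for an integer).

Clipped polygon: [(13,103/13) (157/11,9) (13,9)]

1. After x ≥ 13: [(13,103/13) (19,13) (20,19) (18,20) (13,20)]
2. After x ≤ 15: [(13,103/13) (15,125/13) (15,20) (13,20)]
3. After y ≥ 0: [(13,103/13) (15,125/13) (15,20) (13,20)]
4. After y ≤ 9: [(13,9) (13,103/13) (157/11,9)]
5. Canonical ring: [(13,103/13) (157/11,9) (13,9)]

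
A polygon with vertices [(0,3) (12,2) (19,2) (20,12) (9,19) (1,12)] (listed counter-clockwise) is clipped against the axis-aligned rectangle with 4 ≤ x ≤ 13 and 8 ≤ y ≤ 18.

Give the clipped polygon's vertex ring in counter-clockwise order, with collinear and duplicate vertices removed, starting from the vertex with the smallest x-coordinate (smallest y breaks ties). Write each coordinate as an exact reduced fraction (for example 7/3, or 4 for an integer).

1. After x ≥ 4: [(4,8/3) (12,2) (19,2) (20,12) (9,19) (4,117/8)]
2. After x ≤ 13: [(4,8/3) (12,2) (13,2) (13,181/11) (9,19) (4,117/8)]
3. After y ≥ 8: [(4,8) (13,8) (13,181/11) (9,19) (4,117/8)]
4. After y ≤ 18: [(4,8) (13,8) (13,181/11) (74/7,18) (55/7,18) (4,117/8)]
5. Canonical ring: [(4,8) (13,8) (13,181/11) (74/7,18) (55/7,18) (4,117/8)]

Clipped polygon: [(4,8) (13,8) (13,181/11) (74/7,18) (55/7,18) (4,117/8)]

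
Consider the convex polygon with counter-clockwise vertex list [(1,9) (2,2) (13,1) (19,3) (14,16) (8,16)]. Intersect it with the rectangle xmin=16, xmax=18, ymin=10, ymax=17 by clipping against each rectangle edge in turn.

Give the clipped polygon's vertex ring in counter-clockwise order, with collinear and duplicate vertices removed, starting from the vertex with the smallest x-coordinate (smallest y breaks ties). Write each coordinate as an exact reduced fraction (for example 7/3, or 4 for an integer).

1. After x ≥ 16: [(16,2) (19,3) (16,54/5)]
2. After x ≤ 18: [(16,2) (18,8/3) (18,28/5) (16,54/5)]
3. After y ≥ 10: [(16,10) (212/13,10) (16,54/5)]
4. After y ≤ 17: [(16,10) (212/13,10) (16,54/5)]
5. Canonical ring: [(16,10) (212/13,10) (16,54/5)]

Clipped polygon: [(16,10) (212/13,10) (16,54/5)]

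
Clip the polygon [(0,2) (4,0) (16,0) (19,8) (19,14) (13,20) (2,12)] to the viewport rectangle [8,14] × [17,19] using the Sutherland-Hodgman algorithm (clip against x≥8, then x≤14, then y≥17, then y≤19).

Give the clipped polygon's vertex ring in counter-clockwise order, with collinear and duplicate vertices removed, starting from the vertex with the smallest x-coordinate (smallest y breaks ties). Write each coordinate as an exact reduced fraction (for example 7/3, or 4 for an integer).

Clipped polygon: [(71/8,17) (14,17) (14,19) (93/8,19)]

1. After x ≥ 8: [(8,0) (16,0) (19,8) (19,14) (13,20) (8,180/11)]
2. After x ≤ 14: [(8,0) (14,0) (14,19) (13,20) (8,180/11)]
3. After y ≥ 17: [(14,17) (14,19) (13,20) (71/8,17)]
4. After y ≤ 19: [(14,17) (14,19) (14,19) (93/8,19) (71/8,17)]
5. Canonical ring: [(71/8,17) (14,17) (14,19) (93/8,19)]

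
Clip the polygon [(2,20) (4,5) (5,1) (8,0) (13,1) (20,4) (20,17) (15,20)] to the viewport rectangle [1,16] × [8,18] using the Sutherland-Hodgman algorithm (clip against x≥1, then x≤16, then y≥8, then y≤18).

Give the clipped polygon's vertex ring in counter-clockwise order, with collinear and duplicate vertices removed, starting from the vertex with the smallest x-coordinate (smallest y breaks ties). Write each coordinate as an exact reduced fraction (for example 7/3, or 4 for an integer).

1. After x ≥ 1: [(2,20) (4,5) (5,1) (8,0) (13,1) (20,4) (20,17) (15,20)]
2. After x ≤ 16: [(2,20) (4,5) (5,1) (8,0) (13,1) (16,16/7) (16,97/5) (15,20)]
3. After y ≥ 8: [(2,20) (18/5,8) (16,8) (16,97/5) (15,20)]
4. After y ≤ 18: [(34/15,18) (18/5,8) (16,8) (16,18)]
5. Canonical ring: [(34/15,18) (18/5,8) (16,8) (16,18)]

Clipped polygon: [(34/15,18) (18/5,8) (16,8) (16,18)]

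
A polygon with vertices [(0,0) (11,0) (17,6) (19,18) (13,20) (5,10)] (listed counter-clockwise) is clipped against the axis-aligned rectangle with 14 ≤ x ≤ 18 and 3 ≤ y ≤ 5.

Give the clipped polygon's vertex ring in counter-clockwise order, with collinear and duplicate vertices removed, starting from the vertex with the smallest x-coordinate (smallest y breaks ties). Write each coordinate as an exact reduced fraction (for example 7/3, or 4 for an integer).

1. After x ≥ 14: [(14,3) (17,6) (19,18) (14,59/3)]
2. After x ≤ 18: [(14,3) (17,6) (18,12) (18,55/3) (14,59/3)]
3. After y ≥ 3: [(14,3) (17,6) (18,12) (18,55/3) (14,59/3)]
4. After y ≤ 5: [(14,5) (14,3) (16,5)]
5. Canonical ring: [(14,3) (16,5) (14,5)]

Clipped polygon: [(14,3) (16,5) (14,5)]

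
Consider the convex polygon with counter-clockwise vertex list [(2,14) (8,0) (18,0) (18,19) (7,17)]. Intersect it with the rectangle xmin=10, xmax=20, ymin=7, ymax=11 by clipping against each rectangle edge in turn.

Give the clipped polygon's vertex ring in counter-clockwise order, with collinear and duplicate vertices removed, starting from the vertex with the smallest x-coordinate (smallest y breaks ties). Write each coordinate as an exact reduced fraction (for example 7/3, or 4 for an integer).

Clipped polygon: [(10,7) (18,7) (18,11) (10,11)]

1. After x ≥ 10: [(10,0) (18,0) (18,19) (10,193/11)]
2. After x ≤ 20: [(10,0) (18,0) (18,19) (10,193/11)]
3. After y ≥ 7: [(10,7) (18,7) (18,19) (10,193/11)]
4. After y ≤ 11: [(10,11) (10,7) (18,7) (18,11)]
5. Canonical ring: [(10,7) (18,7) (18,11) (10,11)]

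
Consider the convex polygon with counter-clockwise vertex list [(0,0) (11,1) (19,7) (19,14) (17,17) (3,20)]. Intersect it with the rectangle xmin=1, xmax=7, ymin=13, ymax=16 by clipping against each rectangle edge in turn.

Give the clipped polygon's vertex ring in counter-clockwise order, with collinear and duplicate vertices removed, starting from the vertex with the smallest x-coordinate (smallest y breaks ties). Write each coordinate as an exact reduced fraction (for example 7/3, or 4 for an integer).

Clipped polygon: [(39/20,13) (7,13) (7,16) (12/5,16)]

1. After x ≥ 1: [(1,20/3) (1,1/11) (11,1) (19,7) (19,14) (17,17) (3,20)]
2. After x ≤ 7: [(1,20/3) (1,1/11) (7,7/11) (7,134/7) (3,20)]
3. After y ≥ 13: [(39/20,13) (7,13) (7,134/7) (3,20)]
4. After y ≤ 16: [(12/5,16) (39/20,13) (7,13) (7,16)]
5. Canonical ring: [(39/20,13) (7,13) (7,16) (12/5,16)]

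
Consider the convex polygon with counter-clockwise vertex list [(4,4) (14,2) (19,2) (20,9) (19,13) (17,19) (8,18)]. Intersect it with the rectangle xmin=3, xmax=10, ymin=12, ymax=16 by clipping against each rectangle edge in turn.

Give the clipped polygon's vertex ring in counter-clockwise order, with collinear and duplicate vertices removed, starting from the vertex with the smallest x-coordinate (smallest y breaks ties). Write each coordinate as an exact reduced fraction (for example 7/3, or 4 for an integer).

1. After x ≥ 3: [(4,4) (14,2) (19,2) (20,9) (19,13) (17,19) (8,18)]
2. After x ≤ 10: [(4,4) (10,14/5) (10,164/9) (8,18)]
3. After y ≥ 12: [(44/7,12) (10,12) (10,164/9) (8,18)]
4. After y ≤ 16: [(52/7,16) (44/7,12) (10,12) (10,16)]
5. Canonical ring: [(44/7,12) (10,12) (10,16) (52/7,16)]

Clipped polygon: [(44/7,12) (10,12) (10,16) (52/7,16)]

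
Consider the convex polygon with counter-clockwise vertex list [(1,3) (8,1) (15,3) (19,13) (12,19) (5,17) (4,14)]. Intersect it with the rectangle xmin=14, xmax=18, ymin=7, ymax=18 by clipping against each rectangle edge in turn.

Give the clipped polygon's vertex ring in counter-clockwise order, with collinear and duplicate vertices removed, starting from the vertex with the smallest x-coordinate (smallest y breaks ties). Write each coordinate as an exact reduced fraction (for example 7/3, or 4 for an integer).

Clipped polygon: [(14,7) (83/5,7) (18,21/2) (18,97/7) (14,121/7)]

1. After x ≥ 14: [(14,19/7) (15,3) (19,13) (14,121/7)]
2. After x ≤ 18: [(14,19/7) (15,3) (18,21/2) (18,97/7) (14,121/7)]
3. After y ≥ 7: [(14,7) (83/5,7) (18,21/2) (18,97/7) (14,121/7)]
4. After y ≤ 18: [(14,7) (83/5,7) (18,21/2) (18,97/7) (14,121/7)]
5. Canonical ring: [(14,7) (83/5,7) (18,21/2) (18,97/7) (14,121/7)]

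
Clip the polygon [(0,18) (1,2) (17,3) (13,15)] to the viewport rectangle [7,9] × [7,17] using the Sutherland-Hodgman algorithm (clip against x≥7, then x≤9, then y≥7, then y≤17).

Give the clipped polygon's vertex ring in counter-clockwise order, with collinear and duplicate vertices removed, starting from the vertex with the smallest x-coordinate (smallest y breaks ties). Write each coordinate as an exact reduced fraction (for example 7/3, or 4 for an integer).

1. After x ≥ 7: [(7,213/13) (7,19/8) (17,3) (13,15)]
2. After x ≤ 9: [(9,207/13) (7,213/13) (7,19/8) (9,5/2)]
3. After y ≥ 7: [(9,7) (9,207/13) (7,213/13) (7,7)]
4. After y ≤ 17: [(9,7) (9,207/13) (7,213/13) (7,7)]
5. Canonical ring: [(7,7) (9,7) (9,207/13) (7,213/13)]

Clipped polygon: [(7,7) (9,7) (9,207/13) (7,213/13)]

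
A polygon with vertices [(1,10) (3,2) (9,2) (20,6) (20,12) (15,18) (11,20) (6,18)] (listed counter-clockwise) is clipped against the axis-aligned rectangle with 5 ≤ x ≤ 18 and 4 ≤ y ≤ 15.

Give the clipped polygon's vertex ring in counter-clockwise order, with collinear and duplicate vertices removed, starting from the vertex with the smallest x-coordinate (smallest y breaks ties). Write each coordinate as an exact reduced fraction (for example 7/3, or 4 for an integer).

1. After x ≥ 5: [(5,82/5) (5,2) (9,2) (20,6) (20,12) (15,18) (11,20) (6,18)]
2. After x ≤ 18: [(5,82/5) (5,2) (9,2) (18,58/11) (18,72/5) (15,18) (11,20) (6,18)]
3. After y ≥ 4: [(5,82/5) (5,4) (29/2,4) (18,58/11) (18,72/5) (15,18) (11,20) (6,18)]
4. After y ≤ 15: [(5,15) (5,4) (29/2,4) (18,58/11) (18,72/5) (35/2,15)]
5. Canonical ring: [(5,4) (29/2,4) (18,58/11) (18,72/5) (35/2,15) (5,15)]

Clipped polygon: [(5,4) (29/2,4) (18,58/11) (18,72/5) (35/2,15) (5,15)]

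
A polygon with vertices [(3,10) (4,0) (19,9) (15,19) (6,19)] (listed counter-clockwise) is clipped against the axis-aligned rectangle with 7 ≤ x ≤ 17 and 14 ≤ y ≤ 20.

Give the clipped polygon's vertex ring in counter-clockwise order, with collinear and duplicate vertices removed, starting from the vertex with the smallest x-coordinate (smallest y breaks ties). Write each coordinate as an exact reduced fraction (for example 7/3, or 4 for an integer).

1. After x ≥ 7: [(7,9/5) (19,9) (15,19) (7,19)]
2. After x ≤ 17: [(7,9/5) (17,39/5) (17,14) (15,19) (7,19)]
3. After y ≥ 14: [(7,14) (17,14) (17,14) (15,19) (7,19)]
4. After y ≤ 20: [(7,14) (17,14) (17,14) (15,19) (7,19)]
5. Canonical ring: [(7,14) (17,14) (15,19) (7,19)]

Clipped polygon: [(7,14) (17,14) (15,19) (7,19)]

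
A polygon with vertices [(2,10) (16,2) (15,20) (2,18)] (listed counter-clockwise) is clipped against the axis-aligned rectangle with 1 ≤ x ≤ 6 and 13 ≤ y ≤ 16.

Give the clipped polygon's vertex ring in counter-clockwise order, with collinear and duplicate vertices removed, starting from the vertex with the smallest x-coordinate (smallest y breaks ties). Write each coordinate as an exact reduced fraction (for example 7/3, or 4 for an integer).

1. After x ≥ 1: [(2,10) (16,2) (15,20) (2,18)]
2. After x ≤ 6: [(2,10) (6,54/7) (6,242/13) (2,18)]
3. After y ≥ 13: [(2,13) (6,13) (6,242/13) (2,18)]
4. After y ≤ 16: [(2,16) (2,13) (6,13) (6,16)]
5. Canonical ring: [(2,13) (6,13) (6,16) (2,16)]

Clipped polygon: [(2,13) (6,13) (6,16) (2,16)]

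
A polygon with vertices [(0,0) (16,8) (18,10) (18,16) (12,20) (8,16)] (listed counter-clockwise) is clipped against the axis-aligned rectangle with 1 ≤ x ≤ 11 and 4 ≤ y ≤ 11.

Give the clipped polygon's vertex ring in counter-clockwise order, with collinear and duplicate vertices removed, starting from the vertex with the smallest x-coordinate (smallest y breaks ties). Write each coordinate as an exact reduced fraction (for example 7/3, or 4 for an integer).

1. After x ≥ 1: [(1,2) (1,1/2) (16,8) (18,10) (18,16) (12,20) (8,16)]
2. After x ≤ 11: [(1,2) (1,1/2) (11,11/2) (11,19) (8,16)]
3. After y ≥ 4: [(2,4) (8,4) (11,11/2) (11,19) (8,16)]
4. After y ≤ 11: [(11/2,11) (2,4) (8,4) (11,11/2) (11,11)]
5. Canonical ring: [(2,4) (8,4) (11,11/2) (11,11) (11/2,11)]

Clipped polygon: [(2,4) (8,4) (11,11/2) (11,11) (11/2,11)]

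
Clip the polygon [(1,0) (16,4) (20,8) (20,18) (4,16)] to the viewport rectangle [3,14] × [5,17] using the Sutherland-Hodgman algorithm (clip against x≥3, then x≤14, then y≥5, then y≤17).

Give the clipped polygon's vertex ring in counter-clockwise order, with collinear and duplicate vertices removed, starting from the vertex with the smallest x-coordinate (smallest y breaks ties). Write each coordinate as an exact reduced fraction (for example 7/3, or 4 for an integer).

Clipped polygon: [(3,5) (14,5) (14,17) (12,17) (4,16) (3,32/3)]

1. After x ≥ 3: [(3,32/3) (3,8/15) (16,4) (20,8) (20,18) (4,16)]
2. After x ≤ 14: [(3,32/3) (3,8/15) (14,52/15) (14,69/4) (4,16)]
3. After y ≥ 5: [(3,32/3) (3,5) (14,5) (14,69/4) (4,16)]
4. After y ≤ 17: [(3,32/3) (3,5) (14,5) (14,17) (12,17) (4,16)]
5. Canonical ring: [(3,5) (14,5) (14,17) (12,17) (4,16) (3,32/3)]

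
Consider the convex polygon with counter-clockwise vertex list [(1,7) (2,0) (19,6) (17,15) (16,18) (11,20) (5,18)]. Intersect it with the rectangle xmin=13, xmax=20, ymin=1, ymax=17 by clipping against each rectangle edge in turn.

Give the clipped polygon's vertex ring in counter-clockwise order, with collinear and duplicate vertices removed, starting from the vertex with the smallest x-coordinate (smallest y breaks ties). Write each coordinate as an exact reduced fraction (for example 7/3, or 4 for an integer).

1. After x ≥ 13: [(13,66/17) (19,6) (17,15) (16,18) (13,96/5)]
2. After x ≤ 20: [(13,66/17) (19,6) (17,15) (16,18) (13,96/5)]
3. After y ≥ 1: [(13,66/17) (19,6) (17,15) (16,18) (13,96/5)]
4. After y ≤ 17: [(13,17) (13,66/17) (19,6) (17,15) (49/3,17)]
5. Canonical ring: [(13,66/17) (19,6) (17,15) (49/3,17) (13,17)]

Clipped polygon: [(13,66/17) (19,6) (17,15) (49/3,17) (13,17)]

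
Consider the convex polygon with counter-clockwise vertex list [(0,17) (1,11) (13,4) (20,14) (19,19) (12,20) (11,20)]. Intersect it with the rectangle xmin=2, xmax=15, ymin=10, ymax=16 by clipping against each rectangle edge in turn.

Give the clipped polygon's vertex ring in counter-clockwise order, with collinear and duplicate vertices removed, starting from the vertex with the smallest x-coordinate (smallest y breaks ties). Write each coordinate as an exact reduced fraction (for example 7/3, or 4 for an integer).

1. After x ≥ 2: [(2,193/11) (2,125/12) (13,4) (20,14) (19,19) (12,20) (11,20)]
2. After x ≤ 15: [(2,193/11) (2,125/12) (13,4) (15,48/7) (15,137/7) (12,20) (11,20)]
3. After y ≥ 10: [(2,193/11) (2,125/12) (19/7,10) (15,10) (15,137/7) (12,20) (11,20)]
4. After y ≤ 16: [(2,16) (2,125/12) (19/7,10) (15,10) (15,16)]
5. Canonical ring: [(2,125/12) (19/7,10) (15,10) (15,16) (2,16)]

Clipped polygon: [(2,125/12) (19/7,10) (15,10) (15,16) (2,16)]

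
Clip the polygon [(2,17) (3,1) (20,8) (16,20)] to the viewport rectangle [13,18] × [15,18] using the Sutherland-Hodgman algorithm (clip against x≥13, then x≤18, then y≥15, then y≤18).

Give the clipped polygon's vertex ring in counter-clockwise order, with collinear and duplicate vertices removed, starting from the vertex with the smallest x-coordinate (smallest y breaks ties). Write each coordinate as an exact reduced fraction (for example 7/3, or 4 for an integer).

Clipped polygon: [(13,15) (53/3,15) (50/3,18) (13,18)]

1. After x ≥ 13: [(13,271/14) (13,87/17) (20,8) (16,20)]
2. After x ≤ 18: [(13,271/14) (13,87/17) (18,122/17) (18,14) (16,20)]
3. After y ≥ 15: [(13,271/14) (13,15) (53/3,15) (16,20)]
4. After y ≤ 18: [(13,18) (13,15) (53/3,15) (50/3,18)]
5. Canonical ring: [(13,15) (53/3,15) (50/3,18) (13,18)]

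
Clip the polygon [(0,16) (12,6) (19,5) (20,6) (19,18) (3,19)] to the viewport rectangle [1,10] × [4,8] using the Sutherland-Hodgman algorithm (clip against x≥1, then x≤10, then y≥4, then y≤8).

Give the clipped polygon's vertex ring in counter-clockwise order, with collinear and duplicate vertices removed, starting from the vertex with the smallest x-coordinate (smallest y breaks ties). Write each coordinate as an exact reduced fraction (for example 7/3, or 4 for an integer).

1. After x ≥ 1: [(1,17) (1,91/6) (12,6) (19,5) (20,6) (19,18) (3,19)]
2. After x ≤ 10: [(1,17) (1,91/6) (10,23/3) (10,297/16) (3,19)]
3. After y ≥ 4: [(1,17) (1,91/6) (10,23/3) (10,297/16) (3,19)]
4. After y ≤ 8: [(48/5,8) (10,23/3) (10,8)]
5. Canonical ring: [(48/5,8) (10,23/3) (10,8)]

Clipped polygon: [(48/5,8) (10,23/3) (10,8)]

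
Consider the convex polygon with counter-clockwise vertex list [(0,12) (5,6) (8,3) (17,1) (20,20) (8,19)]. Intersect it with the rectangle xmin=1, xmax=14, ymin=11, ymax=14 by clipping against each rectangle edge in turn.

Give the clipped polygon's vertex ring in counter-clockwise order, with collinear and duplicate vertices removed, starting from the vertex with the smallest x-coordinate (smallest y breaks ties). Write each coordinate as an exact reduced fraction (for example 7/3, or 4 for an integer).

Clipped polygon: [(1,11) (14,11) (14,14) (16/7,14) (1,103/8)]

1. After x ≥ 1: [(1,103/8) (1,54/5) (5,6) (8,3) (17,1) (20,20) (8,19)]
2. After x ≤ 14: [(1,103/8) (1,54/5) (5,6) (8,3) (14,5/3) (14,39/2) (8,19)]
3. After y ≥ 11: [(1,103/8) (1,11) (14,11) (14,39/2) (8,19)]
4. After y ≤ 14: [(16/7,14) (1,103/8) (1,11) (14,11) (14,14)]
5. Canonical ring: [(1,11) (14,11) (14,14) (16/7,14) (1,103/8)]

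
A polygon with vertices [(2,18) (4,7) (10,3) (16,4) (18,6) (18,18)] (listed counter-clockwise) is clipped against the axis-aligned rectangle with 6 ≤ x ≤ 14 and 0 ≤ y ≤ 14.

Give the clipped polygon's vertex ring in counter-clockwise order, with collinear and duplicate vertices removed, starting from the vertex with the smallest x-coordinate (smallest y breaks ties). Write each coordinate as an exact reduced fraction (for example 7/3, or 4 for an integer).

Clipped polygon: [(6,17/3) (10,3) (14,11/3) (14,14) (6,14)]

1. After x ≥ 6: [(6,18) (6,17/3) (10,3) (16,4) (18,6) (18,18)]
2. After x ≤ 14: [(14,18) (6,18) (6,17/3) (10,3) (14,11/3)]
3. After y ≥ 0: [(14,18) (6,18) (6,17/3) (10,3) (14,11/3)]
4. After y ≤ 14: [(14,14) (6,14) (6,17/3) (10,3) (14,11/3)]
5. Canonical ring: [(6,17/3) (10,3) (14,11/3) (14,14) (6,14)]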